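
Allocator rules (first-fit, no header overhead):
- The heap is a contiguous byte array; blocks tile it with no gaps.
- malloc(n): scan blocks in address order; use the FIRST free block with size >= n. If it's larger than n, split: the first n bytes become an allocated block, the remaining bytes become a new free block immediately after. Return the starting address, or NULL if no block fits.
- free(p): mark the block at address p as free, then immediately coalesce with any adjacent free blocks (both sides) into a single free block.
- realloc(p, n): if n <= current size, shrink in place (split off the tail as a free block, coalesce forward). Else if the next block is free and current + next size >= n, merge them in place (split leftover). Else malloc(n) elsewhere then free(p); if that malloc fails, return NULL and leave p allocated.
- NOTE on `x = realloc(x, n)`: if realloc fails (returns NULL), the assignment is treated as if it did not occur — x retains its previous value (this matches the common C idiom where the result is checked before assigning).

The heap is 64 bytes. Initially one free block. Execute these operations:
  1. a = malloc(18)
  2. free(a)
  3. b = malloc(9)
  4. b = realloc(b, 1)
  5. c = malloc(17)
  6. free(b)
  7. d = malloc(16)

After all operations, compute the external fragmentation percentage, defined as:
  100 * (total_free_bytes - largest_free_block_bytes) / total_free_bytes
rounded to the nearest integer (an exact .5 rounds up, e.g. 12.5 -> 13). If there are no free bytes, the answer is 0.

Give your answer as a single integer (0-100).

Op 1: a = malloc(18) -> a = 0; heap: [0-17 ALLOC][18-63 FREE]
Op 2: free(a) -> (freed a); heap: [0-63 FREE]
Op 3: b = malloc(9) -> b = 0; heap: [0-8 ALLOC][9-63 FREE]
Op 4: b = realloc(b, 1) -> b = 0; heap: [0-0 ALLOC][1-63 FREE]
Op 5: c = malloc(17) -> c = 1; heap: [0-0 ALLOC][1-17 ALLOC][18-63 FREE]
Op 6: free(b) -> (freed b); heap: [0-0 FREE][1-17 ALLOC][18-63 FREE]
Op 7: d = malloc(16) -> d = 18; heap: [0-0 FREE][1-17 ALLOC][18-33 ALLOC][34-63 FREE]
Free blocks: [1 30] total_free=31 largest=30 -> 100*(31-30)/31 = 100/31 ≈ 3.226 -> rounds to 3

Answer: 3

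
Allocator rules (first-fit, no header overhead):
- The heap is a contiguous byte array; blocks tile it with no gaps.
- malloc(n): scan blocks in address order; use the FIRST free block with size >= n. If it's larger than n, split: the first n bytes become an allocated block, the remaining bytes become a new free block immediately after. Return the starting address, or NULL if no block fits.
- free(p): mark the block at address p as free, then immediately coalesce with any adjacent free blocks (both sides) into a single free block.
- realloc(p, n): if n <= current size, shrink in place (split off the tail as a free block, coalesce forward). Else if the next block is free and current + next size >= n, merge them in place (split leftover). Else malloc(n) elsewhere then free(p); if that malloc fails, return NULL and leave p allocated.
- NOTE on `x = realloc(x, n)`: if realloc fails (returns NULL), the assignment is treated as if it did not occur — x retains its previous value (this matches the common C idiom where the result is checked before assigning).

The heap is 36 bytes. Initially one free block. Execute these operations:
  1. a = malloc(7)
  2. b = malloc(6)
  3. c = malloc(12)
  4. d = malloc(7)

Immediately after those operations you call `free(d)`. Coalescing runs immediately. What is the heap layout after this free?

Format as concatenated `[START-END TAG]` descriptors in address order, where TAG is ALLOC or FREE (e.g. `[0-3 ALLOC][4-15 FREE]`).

Answer: [0-6 ALLOC][7-12 ALLOC][13-24 ALLOC][25-35 FREE]

Derivation:
Op 1: a = malloc(7) -> a = 0; heap: [0-6 ALLOC][7-35 FREE]
Op 2: b = malloc(6) -> b = 7; heap: [0-6 ALLOC][7-12 ALLOC][13-35 FREE]
Op 3: c = malloc(12) -> c = 13; heap: [0-6 ALLOC][7-12 ALLOC][13-24 ALLOC][25-35 FREE]
Op 4: d = malloc(7) -> d = 25; heap: [0-6 ALLOC][7-12 ALLOC][13-24 ALLOC][25-31 ALLOC][32-35 FREE]
free(d): d = 25 -> block [25-31 ALLOC]; mark free, coalesce with adjacent free neighbors -> [0-6 ALLOC][7-12 ALLOC][13-24 ALLOC][25-35 FREE]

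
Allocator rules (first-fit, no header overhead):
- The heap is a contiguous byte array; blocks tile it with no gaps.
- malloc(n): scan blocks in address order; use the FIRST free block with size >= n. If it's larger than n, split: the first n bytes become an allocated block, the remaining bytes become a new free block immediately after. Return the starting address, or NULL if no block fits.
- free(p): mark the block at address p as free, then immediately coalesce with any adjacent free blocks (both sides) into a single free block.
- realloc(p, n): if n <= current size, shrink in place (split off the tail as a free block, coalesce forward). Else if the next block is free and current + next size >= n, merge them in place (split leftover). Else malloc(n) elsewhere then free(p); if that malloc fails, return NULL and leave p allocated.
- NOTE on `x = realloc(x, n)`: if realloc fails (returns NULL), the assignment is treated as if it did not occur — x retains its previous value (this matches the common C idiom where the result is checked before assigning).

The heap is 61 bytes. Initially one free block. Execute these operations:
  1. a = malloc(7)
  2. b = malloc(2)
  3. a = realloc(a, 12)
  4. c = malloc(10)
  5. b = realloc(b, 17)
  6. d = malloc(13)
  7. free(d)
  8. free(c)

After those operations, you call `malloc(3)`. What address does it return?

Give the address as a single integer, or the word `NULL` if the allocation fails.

Op 1: a = malloc(7) -> a = 0; heap: [0-6 ALLOC][7-60 FREE]
Op 2: b = malloc(2) -> b = 7; heap: [0-6 ALLOC][7-8 ALLOC][9-60 FREE]
Op 3: a = realloc(a, 12) -> a = 9; heap: [0-6 FREE][7-8 ALLOC][9-20 ALLOC][21-60 FREE]
Op 4: c = malloc(10) -> c = 21; heap: [0-6 FREE][7-8 ALLOC][9-20 ALLOC][21-30 ALLOC][31-60 FREE]
Op 5: b = realloc(b, 17) -> b = 31; heap: [0-8 FREE][9-20 ALLOC][21-30 ALLOC][31-47 ALLOC][48-60 FREE]
Op 6: d = malloc(13) -> d = 48; heap: [0-8 FREE][9-20 ALLOC][21-30 ALLOC][31-47 ALLOC][48-60 ALLOC]
Op 7: free(d) -> (freed d); heap: [0-8 FREE][9-20 ALLOC][21-30 ALLOC][31-47 ALLOC][48-60 FREE]
Op 8: free(c) -> (freed c); heap: [0-8 FREE][9-20 ALLOC][21-30 FREE][31-47 ALLOC][48-60 FREE]
malloc(3): first-fit scan over [0-8 FREE][9-20 ALLOC][21-30 FREE][31-47 ALLOC][48-60 FREE] -> 0

Answer: 0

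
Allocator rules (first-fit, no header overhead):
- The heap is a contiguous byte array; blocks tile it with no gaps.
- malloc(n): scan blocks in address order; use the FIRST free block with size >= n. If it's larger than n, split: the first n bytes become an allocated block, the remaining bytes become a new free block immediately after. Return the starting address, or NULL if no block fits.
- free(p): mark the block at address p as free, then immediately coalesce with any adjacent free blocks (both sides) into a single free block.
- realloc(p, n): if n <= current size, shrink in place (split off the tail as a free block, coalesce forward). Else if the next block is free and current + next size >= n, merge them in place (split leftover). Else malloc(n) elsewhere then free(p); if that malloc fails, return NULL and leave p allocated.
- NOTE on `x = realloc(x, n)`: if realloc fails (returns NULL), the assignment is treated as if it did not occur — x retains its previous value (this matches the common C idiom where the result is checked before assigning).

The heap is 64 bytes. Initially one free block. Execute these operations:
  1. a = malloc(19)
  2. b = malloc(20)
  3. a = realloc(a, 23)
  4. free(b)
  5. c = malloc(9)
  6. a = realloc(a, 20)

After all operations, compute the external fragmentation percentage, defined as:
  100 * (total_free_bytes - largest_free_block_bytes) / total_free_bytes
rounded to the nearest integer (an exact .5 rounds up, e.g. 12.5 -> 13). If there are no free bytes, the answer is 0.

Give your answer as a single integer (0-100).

Answer: 14

Derivation:
Op 1: a = malloc(19) -> a = 0; heap: [0-18 ALLOC][19-63 FREE]
Op 2: b = malloc(20) -> b = 19; heap: [0-18 ALLOC][19-38 ALLOC][39-63 FREE]
Op 3: a = realloc(a, 23) -> a = 39; heap: [0-18 FREE][19-38 ALLOC][39-61 ALLOC][62-63 FREE]
Op 4: free(b) -> (freed b); heap: [0-38 FREE][39-61 ALLOC][62-63 FREE]
Op 5: c = malloc(9) -> c = 0; heap: [0-8 ALLOC][9-38 FREE][39-61 ALLOC][62-63 FREE]
Op 6: a = realloc(a, 20) -> a = 39; heap: [0-8 ALLOC][9-38 FREE][39-58 ALLOC][59-63 FREE]
Free blocks: [30 5] total_free=35 largest=30 -> 100*(35-30)/35 = 500/35 ≈ 14.286 -> rounds to 14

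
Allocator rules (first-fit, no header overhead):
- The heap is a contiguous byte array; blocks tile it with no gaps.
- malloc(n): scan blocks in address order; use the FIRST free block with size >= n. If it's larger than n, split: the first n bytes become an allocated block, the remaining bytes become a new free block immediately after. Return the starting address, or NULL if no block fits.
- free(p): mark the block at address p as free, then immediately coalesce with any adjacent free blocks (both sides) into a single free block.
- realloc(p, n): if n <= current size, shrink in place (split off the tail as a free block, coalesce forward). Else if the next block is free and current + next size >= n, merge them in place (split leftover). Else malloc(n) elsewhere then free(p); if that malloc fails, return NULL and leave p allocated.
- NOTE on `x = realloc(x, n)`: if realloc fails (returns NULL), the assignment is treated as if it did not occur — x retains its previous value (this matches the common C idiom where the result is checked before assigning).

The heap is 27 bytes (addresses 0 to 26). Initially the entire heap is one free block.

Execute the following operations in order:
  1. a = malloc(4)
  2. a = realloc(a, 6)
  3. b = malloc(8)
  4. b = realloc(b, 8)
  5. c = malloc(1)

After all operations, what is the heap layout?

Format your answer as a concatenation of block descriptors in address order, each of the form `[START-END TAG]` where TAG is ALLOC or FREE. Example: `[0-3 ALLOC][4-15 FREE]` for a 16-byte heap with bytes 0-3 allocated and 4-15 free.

Op 1: a = malloc(4) -> a = 0; heap: [0-3 ALLOC][4-26 FREE]
Op 2: a = realloc(a, 6) -> a = 0; heap: [0-5 ALLOC][6-26 FREE]
Op 3: b = malloc(8) -> b = 6; heap: [0-5 ALLOC][6-13 ALLOC][14-26 FREE]
Op 4: b = realloc(b, 8) -> b = 6; heap: [0-5 ALLOC][6-13 ALLOC][14-26 FREE]
Op 5: c = malloc(1) -> c = 14; heap: [0-5 ALLOC][6-13 ALLOC][14-14 ALLOC][15-26 FREE]

Answer: [0-5 ALLOC][6-13 ALLOC][14-14 ALLOC][15-26 FREE]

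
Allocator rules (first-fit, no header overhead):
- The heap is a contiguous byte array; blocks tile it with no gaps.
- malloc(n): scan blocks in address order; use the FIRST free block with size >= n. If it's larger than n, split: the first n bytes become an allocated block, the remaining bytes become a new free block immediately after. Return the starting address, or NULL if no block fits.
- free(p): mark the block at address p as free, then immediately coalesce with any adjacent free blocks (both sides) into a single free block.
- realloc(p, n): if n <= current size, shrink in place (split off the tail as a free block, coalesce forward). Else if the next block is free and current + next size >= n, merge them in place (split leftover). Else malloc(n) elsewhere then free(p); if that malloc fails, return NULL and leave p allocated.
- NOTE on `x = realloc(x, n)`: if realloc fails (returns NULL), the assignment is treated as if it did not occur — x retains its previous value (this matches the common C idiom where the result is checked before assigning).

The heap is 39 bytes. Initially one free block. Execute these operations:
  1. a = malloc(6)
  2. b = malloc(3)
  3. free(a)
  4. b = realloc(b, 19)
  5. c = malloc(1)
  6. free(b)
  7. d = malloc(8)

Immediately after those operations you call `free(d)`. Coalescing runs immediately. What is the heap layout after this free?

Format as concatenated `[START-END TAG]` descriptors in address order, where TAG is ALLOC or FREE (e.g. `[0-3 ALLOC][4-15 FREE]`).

Answer: [0-0 ALLOC][1-38 FREE]

Derivation:
Op 1: a = malloc(6) -> a = 0; heap: [0-5 ALLOC][6-38 FREE]
Op 2: b = malloc(3) -> b = 6; heap: [0-5 ALLOC][6-8 ALLOC][9-38 FREE]
Op 3: free(a) -> (freed a); heap: [0-5 FREE][6-8 ALLOC][9-38 FREE]
Op 4: b = realloc(b, 19) -> b = 6; heap: [0-5 FREE][6-24 ALLOC][25-38 FREE]
Op 5: c = malloc(1) -> c = 0; heap: [0-0 ALLOC][1-5 FREE][6-24 ALLOC][25-38 FREE]
Op 6: free(b) -> (freed b); heap: [0-0 ALLOC][1-38 FREE]
Op 7: d = malloc(8) -> d = 1; heap: [0-0 ALLOC][1-8 ALLOC][9-38 FREE]
free(d): d = 1 -> block [1-8 ALLOC]; mark free, coalesce with adjacent free neighbors -> [0-0 ALLOC][1-38 FREE]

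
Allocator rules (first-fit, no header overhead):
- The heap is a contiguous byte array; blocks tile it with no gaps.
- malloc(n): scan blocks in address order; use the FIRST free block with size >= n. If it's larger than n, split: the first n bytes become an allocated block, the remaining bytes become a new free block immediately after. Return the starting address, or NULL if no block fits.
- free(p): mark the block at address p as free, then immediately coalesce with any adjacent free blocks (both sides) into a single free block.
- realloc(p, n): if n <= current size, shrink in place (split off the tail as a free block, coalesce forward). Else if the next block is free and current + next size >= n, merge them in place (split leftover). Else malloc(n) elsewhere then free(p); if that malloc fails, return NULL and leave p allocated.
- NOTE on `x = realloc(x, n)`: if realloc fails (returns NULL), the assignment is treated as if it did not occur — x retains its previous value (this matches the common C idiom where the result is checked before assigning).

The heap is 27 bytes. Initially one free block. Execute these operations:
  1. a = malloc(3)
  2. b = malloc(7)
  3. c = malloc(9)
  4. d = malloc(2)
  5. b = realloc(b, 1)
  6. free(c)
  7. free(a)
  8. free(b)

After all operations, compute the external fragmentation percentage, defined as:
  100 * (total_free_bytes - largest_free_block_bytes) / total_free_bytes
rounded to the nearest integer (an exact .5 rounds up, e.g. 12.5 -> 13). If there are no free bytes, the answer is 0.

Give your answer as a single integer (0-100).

Answer: 24

Derivation:
Op 1: a = malloc(3) -> a = 0; heap: [0-2 ALLOC][3-26 FREE]
Op 2: b = malloc(7) -> b = 3; heap: [0-2 ALLOC][3-9 ALLOC][10-26 FREE]
Op 3: c = malloc(9) -> c = 10; heap: [0-2 ALLOC][3-9 ALLOC][10-18 ALLOC][19-26 FREE]
Op 4: d = malloc(2) -> d = 19; heap: [0-2 ALLOC][3-9 ALLOC][10-18 ALLOC][19-20 ALLOC][21-26 FREE]
Op 5: b = realloc(b, 1) -> b = 3; heap: [0-2 ALLOC][3-3 ALLOC][4-9 FREE][10-18 ALLOC][19-20 ALLOC][21-26 FREE]
Op 6: free(c) -> (freed c); heap: [0-2 ALLOC][3-3 ALLOC][4-18 FREE][19-20 ALLOC][21-26 FREE]
Op 7: free(a) -> (freed a); heap: [0-2 FREE][3-3 ALLOC][4-18 FREE][19-20 ALLOC][21-26 FREE]
Op 8: free(b) -> (freed b); heap: [0-18 FREE][19-20 ALLOC][21-26 FREE]
Free blocks: [19 6] total_free=25 largest=19 -> 100*(25-19)/25 = 600/25 = 24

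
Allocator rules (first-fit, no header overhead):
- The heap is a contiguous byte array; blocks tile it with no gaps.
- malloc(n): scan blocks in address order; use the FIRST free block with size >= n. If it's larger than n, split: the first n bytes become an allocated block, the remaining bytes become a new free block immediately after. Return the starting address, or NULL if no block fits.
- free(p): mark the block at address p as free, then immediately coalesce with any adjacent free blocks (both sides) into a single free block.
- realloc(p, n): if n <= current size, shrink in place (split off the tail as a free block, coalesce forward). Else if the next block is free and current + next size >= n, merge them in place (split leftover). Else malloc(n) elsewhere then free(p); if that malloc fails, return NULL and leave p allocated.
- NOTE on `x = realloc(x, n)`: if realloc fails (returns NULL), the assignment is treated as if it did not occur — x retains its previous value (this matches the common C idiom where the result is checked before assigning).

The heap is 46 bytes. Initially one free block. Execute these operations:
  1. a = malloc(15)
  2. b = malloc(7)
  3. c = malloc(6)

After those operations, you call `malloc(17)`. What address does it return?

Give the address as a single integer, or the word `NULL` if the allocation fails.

Answer: 28

Derivation:
Op 1: a = malloc(15) -> a = 0; heap: [0-14 ALLOC][15-45 FREE]
Op 2: b = malloc(7) -> b = 15; heap: [0-14 ALLOC][15-21 ALLOC][22-45 FREE]
Op 3: c = malloc(6) -> c = 22; heap: [0-14 ALLOC][15-21 ALLOC][22-27 ALLOC][28-45 FREE]
malloc(17): first-fit scan over [0-14 ALLOC][15-21 ALLOC][22-27 ALLOC][28-45 FREE] -> 28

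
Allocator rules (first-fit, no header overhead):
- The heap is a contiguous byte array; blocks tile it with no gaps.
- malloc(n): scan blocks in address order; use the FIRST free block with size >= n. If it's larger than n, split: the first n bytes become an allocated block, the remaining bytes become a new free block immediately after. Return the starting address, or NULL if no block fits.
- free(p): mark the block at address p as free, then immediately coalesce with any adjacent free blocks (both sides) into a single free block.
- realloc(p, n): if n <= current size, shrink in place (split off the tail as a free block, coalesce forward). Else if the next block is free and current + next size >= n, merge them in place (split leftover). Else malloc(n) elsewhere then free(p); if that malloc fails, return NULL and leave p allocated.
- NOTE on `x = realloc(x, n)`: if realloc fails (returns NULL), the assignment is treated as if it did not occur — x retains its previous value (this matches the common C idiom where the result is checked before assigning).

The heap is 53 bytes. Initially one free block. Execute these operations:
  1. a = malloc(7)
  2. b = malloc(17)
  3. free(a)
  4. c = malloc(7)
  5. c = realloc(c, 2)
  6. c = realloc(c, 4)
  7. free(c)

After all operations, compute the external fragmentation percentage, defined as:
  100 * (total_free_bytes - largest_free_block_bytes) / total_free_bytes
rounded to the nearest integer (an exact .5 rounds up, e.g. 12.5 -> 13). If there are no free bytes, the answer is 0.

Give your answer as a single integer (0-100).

Op 1: a = malloc(7) -> a = 0; heap: [0-6 ALLOC][7-52 FREE]
Op 2: b = malloc(17) -> b = 7; heap: [0-6 ALLOC][7-23 ALLOC][24-52 FREE]
Op 3: free(a) -> (freed a); heap: [0-6 FREE][7-23 ALLOC][24-52 FREE]
Op 4: c = malloc(7) -> c = 0; heap: [0-6 ALLOC][7-23 ALLOC][24-52 FREE]
Op 5: c = realloc(c, 2) -> c = 0; heap: [0-1 ALLOC][2-6 FREE][7-23 ALLOC][24-52 FREE]
Op 6: c = realloc(c, 4) -> c = 0; heap: [0-3 ALLOC][4-6 FREE][7-23 ALLOC][24-52 FREE]
Op 7: free(c) -> (freed c); heap: [0-6 FREE][7-23 ALLOC][24-52 FREE]
Free blocks: [7 29] total_free=36 largest=29 -> 100*(36-29)/36 = 700/36 ≈ 19.444 -> rounds to 19

Answer: 19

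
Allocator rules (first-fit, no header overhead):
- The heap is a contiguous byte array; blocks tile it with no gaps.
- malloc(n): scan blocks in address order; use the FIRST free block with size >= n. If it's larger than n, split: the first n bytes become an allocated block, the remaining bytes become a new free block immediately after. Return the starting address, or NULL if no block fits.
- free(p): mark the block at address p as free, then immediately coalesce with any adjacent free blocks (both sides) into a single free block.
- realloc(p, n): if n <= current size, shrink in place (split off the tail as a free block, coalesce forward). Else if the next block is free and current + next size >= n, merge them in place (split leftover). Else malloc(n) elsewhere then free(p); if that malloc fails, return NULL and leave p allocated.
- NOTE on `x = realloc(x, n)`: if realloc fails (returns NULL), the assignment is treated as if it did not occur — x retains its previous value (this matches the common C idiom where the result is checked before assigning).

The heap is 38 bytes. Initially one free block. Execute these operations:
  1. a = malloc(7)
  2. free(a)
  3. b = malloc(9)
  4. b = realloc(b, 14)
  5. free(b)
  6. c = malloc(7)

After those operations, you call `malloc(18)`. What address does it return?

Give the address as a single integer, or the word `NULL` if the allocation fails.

Op 1: a = malloc(7) -> a = 0; heap: [0-6 ALLOC][7-37 FREE]
Op 2: free(a) -> (freed a); heap: [0-37 FREE]
Op 3: b = malloc(9) -> b = 0; heap: [0-8 ALLOC][9-37 FREE]
Op 4: b = realloc(b, 14) -> b = 0; heap: [0-13 ALLOC][14-37 FREE]
Op 5: free(b) -> (freed b); heap: [0-37 FREE]
Op 6: c = malloc(7) -> c = 0; heap: [0-6 ALLOC][7-37 FREE]
malloc(18): first-fit scan over [0-6 ALLOC][7-37 FREE] -> 7

Answer: 7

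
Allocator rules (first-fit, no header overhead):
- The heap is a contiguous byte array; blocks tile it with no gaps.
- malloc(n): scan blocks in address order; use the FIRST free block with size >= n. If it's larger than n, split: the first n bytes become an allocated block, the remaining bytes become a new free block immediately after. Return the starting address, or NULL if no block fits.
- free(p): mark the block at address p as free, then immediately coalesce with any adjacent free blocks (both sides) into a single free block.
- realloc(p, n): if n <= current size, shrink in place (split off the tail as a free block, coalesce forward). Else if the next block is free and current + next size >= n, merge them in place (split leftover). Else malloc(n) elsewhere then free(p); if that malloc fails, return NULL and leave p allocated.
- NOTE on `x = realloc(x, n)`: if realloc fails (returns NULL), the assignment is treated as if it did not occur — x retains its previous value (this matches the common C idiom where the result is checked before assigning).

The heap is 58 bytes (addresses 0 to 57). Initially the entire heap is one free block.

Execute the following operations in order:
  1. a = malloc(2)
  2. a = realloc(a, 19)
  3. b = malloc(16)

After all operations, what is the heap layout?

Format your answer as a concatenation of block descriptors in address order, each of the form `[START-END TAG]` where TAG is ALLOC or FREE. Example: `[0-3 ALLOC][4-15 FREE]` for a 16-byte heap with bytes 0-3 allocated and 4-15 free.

Answer: [0-18 ALLOC][19-34 ALLOC][35-57 FREE]

Derivation:
Op 1: a = malloc(2) -> a = 0; heap: [0-1 ALLOC][2-57 FREE]
Op 2: a = realloc(a, 19) -> a = 0; heap: [0-18 ALLOC][19-57 FREE]
Op 3: b = malloc(16) -> b = 19; heap: [0-18 ALLOC][19-34 ALLOC][35-57 FREE]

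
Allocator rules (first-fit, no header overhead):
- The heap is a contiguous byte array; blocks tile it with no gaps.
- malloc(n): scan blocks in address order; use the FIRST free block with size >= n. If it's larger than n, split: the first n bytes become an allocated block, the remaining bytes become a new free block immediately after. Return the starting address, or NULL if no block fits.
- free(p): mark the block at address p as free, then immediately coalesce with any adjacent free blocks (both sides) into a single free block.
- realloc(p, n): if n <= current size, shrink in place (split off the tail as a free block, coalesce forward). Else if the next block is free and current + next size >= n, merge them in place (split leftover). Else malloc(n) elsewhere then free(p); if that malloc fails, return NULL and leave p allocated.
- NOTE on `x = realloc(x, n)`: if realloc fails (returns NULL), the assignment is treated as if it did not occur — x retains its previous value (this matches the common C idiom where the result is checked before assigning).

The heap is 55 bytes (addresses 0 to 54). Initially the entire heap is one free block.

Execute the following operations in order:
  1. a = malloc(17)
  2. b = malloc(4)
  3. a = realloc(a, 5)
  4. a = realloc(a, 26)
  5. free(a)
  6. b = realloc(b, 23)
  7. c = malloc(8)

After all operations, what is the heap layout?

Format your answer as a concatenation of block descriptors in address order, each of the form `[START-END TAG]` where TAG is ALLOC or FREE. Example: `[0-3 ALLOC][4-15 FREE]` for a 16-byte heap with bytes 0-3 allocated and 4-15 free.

Answer: [0-7 ALLOC][8-16 FREE][17-39 ALLOC][40-54 FREE]

Derivation:
Op 1: a = malloc(17) -> a = 0; heap: [0-16 ALLOC][17-54 FREE]
Op 2: b = malloc(4) -> b = 17; heap: [0-16 ALLOC][17-20 ALLOC][21-54 FREE]
Op 3: a = realloc(a, 5) -> a = 0; heap: [0-4 ALLOC][5-16 FREE][17-20 ALLOC][21-54 FREE]
Op 4: a = realloc(a, 26) -> a = 21; heap: [0-16 FREE][17-20 ALLOC][21-46 ALLOC][47-54 FREE]
Op 5: free(a) -> (freed a); heap: [0-16 FREE][17-20 ALLOC][21-54 FREE]
Op 6: b = realloc(b, 23) -> b = 17; heap: [0-16 FREE][17-39 ALLOC][40-54 FREE]
Op 7: c = malloc(8) -> c = 0; heap: [0-7 ALLOC][8-16 FREE][17-39 ALLOC][40-54 FREE]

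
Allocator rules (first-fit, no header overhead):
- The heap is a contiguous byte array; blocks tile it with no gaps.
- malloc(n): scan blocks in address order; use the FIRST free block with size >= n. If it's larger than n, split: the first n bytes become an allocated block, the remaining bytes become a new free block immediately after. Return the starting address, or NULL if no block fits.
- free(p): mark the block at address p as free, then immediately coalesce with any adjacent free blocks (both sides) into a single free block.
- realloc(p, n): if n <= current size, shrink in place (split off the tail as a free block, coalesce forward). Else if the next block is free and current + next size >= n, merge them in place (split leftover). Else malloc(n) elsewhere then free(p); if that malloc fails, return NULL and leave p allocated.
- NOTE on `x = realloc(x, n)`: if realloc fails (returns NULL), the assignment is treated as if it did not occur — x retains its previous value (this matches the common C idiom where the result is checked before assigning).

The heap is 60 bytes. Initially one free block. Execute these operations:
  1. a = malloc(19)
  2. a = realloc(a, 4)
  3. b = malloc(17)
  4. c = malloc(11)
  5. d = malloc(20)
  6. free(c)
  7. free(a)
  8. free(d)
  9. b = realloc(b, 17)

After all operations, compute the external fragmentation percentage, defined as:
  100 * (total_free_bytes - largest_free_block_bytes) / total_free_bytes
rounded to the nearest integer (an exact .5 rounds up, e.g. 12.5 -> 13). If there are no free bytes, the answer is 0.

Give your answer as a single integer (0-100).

Answer: 9

Derivation:
Op 1: a = malloc(19) -> a = 0; heap: [0-18 ALLOC][19-59 FREE]
Op 2: a = realloc(a, 4) -> a = 0; heap: [0-3 ALLOC][4-59 FREE]
Op 3: b = malloc(17) -> b = 4; heap: [0-3 ALLOC][4-20 ALLOC][21-59 FREE]
Op 4: c = malloc(11) -> c = 21; heap: [0-3 ALLOC][4-20 ALLOC][21-31 ALLOC][32-59 FREE]
Op 5: d = malloc(20) -> d = 32; heap: [0-3 ALLOC][4-20 ALLOC][21-31 ALLOC][32-51 ALLOC][52-59 FREE]
Op 6: free(c) -> (freed c); heap: [0-3 ALLOC][4-20 ALLOC][21-31 FREE][32-51 ALLOC][52-59 FREE]
Op 7: free(a) -> (freed a); heap: [0-3 FREE][4-20 ALLOC][21-31 FREE][32-51 ALLOC][52-59 FREE]
Op 8: free(d) -> (freed d); heap: [0-3 FREE][4-20 ALLOC][21-59 FREE]
Op 9: b = realloc(b, 17) -> b = 4; heap: [0-3 FREE][4-20 ALLOC][21-59 FREE]
Free blocks: [4 39] total_free=43 largest=39 -> 100*(43-39)/43 = 400/43 ≈ 9.302 -> rounds to 9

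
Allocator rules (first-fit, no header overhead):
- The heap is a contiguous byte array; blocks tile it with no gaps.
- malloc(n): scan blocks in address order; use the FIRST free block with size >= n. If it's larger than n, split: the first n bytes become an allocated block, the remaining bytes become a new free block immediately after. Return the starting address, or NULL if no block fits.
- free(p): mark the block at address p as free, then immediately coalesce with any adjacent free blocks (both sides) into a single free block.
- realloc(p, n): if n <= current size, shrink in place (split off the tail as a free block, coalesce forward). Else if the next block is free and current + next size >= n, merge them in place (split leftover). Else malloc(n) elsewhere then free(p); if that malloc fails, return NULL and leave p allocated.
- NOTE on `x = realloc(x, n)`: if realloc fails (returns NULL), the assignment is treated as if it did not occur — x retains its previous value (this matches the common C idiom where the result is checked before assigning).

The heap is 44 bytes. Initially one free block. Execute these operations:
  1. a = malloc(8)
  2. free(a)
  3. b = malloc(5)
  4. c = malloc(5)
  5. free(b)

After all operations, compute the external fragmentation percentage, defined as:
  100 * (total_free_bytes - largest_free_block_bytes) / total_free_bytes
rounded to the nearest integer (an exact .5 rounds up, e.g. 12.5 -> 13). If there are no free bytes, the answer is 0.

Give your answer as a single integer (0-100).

Op 1: a = malloc(8) -> a = 0; heap: [0-7 ALLOC][8-43 FREE]
Op 2: free(a) -> (freed a); heap: [0-43 FREE]
Op 3: b = malloc(5) -> b = 0; heap: [0-4 ALLOC][5-43 FREE]
Op 4: c = malloc(5) -> c = 5; heap: [0-4 ALLOC][5-9 ALLOC][10-43 FREE]
Op 5: free(b) -> (freed b); heap: [0-4 FREE][5-9 ALLOC][10-43 FREE]
Free blocks: [5 34] total_free=39 largest=34 -> 100*(39-34)/39 = 500/39 ≈ 12.821 -> rounds to 13

Answer: 13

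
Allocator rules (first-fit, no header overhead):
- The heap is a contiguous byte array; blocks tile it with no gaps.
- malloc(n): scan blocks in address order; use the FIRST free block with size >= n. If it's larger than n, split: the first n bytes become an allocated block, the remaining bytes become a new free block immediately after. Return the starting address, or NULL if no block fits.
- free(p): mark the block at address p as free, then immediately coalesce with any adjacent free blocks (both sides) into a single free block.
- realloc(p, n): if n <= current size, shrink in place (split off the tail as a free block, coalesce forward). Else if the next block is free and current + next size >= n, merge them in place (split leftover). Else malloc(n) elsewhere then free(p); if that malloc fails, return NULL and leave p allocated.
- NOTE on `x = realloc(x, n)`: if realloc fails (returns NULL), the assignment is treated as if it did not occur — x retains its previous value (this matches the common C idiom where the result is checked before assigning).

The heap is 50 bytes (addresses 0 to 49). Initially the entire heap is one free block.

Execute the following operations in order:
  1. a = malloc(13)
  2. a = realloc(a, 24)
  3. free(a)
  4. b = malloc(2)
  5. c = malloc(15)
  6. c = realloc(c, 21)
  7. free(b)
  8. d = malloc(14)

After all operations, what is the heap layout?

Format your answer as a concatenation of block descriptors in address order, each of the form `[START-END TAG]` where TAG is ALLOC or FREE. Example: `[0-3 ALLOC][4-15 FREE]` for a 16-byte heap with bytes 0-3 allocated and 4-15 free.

Op 1: a = malloc(13) -> a = 0; heap: [0-12 ALLOC][13-49 FREE]
Op 2: a = realloc(a, 24) -> a = 0; heap: [0-23 ALLOC][24-49 FREE]
Op 3: free(a) -> (freed a); heap: [0-49 FREE]
Op 4: b = malloc(2) -> b = 0; heap: [0-1 ALLOC][2-49 FREE]
Op 5: c = malloc(15) -> c = 2; heap: [0-1 ALLOC][2-16 ALLOC][17-49 FREE]
Op 6: c = realloc(c, 21) -> c = 2; heap: [0-1 ALLOC][2-22 ALLOC][23-49 FREE]
Op 7: free(b) -> (freed b); heap: [0-1 FREE][2-22 ALLOC][23-49 FREE]
Op 8: d = malloc(14) -> d = 23; heap: [0-1 FREE][2-22 ALLOC][23-36 ALLOC][37-49 FREE]

Answer: [0-1 FREE][2-22 ALLOC][23-36 ALLOC][37-49 FREE]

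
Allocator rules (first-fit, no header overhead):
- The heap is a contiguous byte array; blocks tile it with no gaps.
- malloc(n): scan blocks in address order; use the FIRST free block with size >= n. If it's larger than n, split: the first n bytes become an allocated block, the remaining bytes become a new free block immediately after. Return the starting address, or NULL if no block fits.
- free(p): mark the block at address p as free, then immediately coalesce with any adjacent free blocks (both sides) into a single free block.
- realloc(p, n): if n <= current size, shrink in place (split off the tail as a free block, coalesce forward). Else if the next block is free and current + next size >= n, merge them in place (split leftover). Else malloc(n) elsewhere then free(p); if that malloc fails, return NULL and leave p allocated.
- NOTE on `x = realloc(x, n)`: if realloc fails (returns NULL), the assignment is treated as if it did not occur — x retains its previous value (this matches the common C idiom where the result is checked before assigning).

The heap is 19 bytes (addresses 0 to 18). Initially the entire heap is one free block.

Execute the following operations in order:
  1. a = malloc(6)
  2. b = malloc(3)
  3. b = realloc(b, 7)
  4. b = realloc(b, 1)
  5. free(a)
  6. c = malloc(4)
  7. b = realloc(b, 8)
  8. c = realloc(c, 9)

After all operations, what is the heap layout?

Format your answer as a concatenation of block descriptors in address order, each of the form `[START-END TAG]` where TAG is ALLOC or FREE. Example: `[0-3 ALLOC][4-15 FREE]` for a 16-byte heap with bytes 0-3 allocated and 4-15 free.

Answer: [0-3 ALLOC][4-5 FREE][6-13 ALLOC][14-18 FREE]

Derivation:
Op 1: a = malloc(6) -> a = 0; heap: [0-5 ALLOC][6-18 FREE]
Op 2: b = malloc(3) -> b = 6; heap: [0-5 ALLOC][6-8 ALLOC][9-18 FREE]
Op 3: b = realloc(b, 7) -> b = 6; heap: [0-5 ALLOC][6-12 ALLOC][13-18 FREE]
Op 4: b = realloc(b, 1) -> b = 6; heap: [0-5 ALLOC][6-6 ALLOC][7-18 FREE]
Op 5: free(a) -> (freed a); heap: [0-5 FREE][6-6 ALLOC][7-18 FREE]
Op 6: c = malloc(4) -> c = 0; heap: [0-3 ALLOC][4-5 FREE][6-6 ALLOC][7-18 FREE]
Op 7: b = realloc(b, 8) -> b = 6; heap: [0-3 ALLOC][4-5 FREE][6-13 ALLOC][14-18 FREE]
Op 8: c = realloc(c, 9) -> NULL (c unchanged); heap: [0-3 ALLOC][4-5 FREE][6-13 ALLOC][14-18 FREE]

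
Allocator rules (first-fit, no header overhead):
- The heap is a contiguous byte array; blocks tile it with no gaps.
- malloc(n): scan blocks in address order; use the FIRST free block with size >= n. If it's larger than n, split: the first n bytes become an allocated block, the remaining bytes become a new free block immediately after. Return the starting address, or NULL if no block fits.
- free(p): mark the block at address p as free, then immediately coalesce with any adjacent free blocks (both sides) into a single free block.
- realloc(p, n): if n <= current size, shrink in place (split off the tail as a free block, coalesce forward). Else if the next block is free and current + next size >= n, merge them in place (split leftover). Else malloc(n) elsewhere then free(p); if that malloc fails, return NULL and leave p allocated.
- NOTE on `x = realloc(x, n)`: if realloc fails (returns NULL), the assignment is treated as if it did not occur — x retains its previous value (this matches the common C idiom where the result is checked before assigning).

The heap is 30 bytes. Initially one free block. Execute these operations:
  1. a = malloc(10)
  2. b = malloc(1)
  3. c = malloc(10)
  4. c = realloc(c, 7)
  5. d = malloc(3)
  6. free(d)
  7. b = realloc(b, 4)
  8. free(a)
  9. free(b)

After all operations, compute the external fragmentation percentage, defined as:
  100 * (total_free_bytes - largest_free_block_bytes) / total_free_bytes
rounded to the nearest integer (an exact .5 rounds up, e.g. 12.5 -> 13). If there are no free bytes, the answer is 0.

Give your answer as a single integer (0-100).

Answer: 48

Derivation:
Op 1: a = malloc(10) -> a = 0; heap: [0-9 ALLOC][10-29 FREE]
Op 2: b = malloc(1) -> b = 10; heap: [0-9 ALLOC][10-10 ALLOC][11-29 FREE]
Op 3: c = malloc(10) -> c = 11; heap: [0-9 ALLOC][10-10 ALLOC][11-20 ALLOC][21-29 FREE]
Op 4: c = realloc(c, 7) -> c = 11; heap: [0-9 ALLOC][10-10 ALLOC][11-17 ALLOC][18-29 FREE]
Op 5: d = malloc(3) -> d = 18; heap: [0-9 ALLOC][10-10 ALLOC][11-17 ALLOC][18-20 ALLOC][21-29 FREE]
Op 6: free(d) -> (freed d); heap: [0-9 ALLOC][10-10 ALLOC][11-17 ALLOC][18-29 FREE]
Op 7: b = realloc(b, 4) -> b = 18; heap: [0-9 ALLOC][10-10 FREE][11-17 ALLOC][18-21 ALLOC][22-29 FREE]
Op 8: free(a) -> (freed a); heap: [0-10 FREE][11-17 ALLOC][18-21 ALLOC][22-29 FREE]
Op 9: free(b) -> (freed b); heap: [0-10 FREE][11-17 ALLOC][18-29 FREE]
Free blocks: [11 12] total_free=23 largest=12 -> 100*(23-12)/23 = 1100/23 ≈ 47.826 -> rounds to 48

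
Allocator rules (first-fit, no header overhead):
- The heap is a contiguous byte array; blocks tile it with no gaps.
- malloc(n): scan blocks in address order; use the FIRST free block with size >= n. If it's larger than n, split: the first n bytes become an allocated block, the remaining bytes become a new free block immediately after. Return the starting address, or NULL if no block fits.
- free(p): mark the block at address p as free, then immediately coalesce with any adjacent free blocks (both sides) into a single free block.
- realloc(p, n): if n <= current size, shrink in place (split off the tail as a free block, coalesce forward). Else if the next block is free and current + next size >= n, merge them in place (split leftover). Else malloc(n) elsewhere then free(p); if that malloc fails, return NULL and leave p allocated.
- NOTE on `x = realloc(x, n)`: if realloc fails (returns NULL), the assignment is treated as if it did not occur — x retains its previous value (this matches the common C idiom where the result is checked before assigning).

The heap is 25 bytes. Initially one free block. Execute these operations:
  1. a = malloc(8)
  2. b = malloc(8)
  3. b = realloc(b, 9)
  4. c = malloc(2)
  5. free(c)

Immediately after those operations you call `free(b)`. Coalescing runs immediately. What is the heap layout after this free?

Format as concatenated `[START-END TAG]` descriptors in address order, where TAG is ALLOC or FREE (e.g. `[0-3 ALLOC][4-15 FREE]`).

Answer: [0-7 ALLOC][8-24 FREE]

Derivation:
Op 1: a = malloc(8) -> a = 0; heap: [0-7 ALLOC][8-24 FREE]
Op 2: b = malloc(8) -> b = 8; heap: [0-7 ALLOC][8-15 ALLOC][16-24 FREE]
Op 3: b = realloc(b, 9) -> b = 8; heap: [0-7 ALLOC][8-16 ALLOC][17-24 FREE]
Op 4: c = malloc(2) -> c = 17; heap: [0-7 ALLOC][8-16 ALLOC][17-18 ALLOC][19-24 FREE]
Op 5: free(c) -> (freed c); heap: [0-7 ALLOC][8-16 ALLOC][17-24 FREE]
free(b): b = 8 -> block [8-16 ALLOC]; mark free, coalesce with adjacent free neighbors -> [0-7 ALLOC][8-24 FREE]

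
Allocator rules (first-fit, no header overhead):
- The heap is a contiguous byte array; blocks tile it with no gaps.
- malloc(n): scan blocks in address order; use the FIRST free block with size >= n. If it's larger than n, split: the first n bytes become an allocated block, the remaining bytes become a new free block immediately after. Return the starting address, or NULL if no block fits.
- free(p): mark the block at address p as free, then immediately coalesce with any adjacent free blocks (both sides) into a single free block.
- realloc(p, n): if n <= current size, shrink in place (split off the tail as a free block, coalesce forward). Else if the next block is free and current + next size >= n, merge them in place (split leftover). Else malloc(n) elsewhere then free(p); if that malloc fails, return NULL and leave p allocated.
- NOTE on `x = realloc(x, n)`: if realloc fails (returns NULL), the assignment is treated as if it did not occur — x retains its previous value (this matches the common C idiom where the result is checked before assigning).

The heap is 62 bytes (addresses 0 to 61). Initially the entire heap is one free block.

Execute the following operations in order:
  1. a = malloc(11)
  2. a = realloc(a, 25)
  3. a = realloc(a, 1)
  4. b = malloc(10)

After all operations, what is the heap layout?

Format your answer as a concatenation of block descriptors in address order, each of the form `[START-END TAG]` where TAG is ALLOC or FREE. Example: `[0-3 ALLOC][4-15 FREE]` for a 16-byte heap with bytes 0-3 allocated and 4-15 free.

Op 1: a = malloc(11) -> a = 0; heap: [0-10 ALLOC][11-61 FREE]
Op 2: a = realloc(a, 25) -> a = 0; heap: [0-24 ALLOC][25-61 FREE]
Op 3: a = realloc(a, 1) -> a = 0; heap: [0-0 ALLOC][1-61 FREE]
Op 4: b = malloc(10) -> b = 1; heap: [0-0 ALLOC][1-10 ALLOC][11-61 FREE]

Answer: [0-0 ALLOC][1-10 ALLOC][11-61 FREE]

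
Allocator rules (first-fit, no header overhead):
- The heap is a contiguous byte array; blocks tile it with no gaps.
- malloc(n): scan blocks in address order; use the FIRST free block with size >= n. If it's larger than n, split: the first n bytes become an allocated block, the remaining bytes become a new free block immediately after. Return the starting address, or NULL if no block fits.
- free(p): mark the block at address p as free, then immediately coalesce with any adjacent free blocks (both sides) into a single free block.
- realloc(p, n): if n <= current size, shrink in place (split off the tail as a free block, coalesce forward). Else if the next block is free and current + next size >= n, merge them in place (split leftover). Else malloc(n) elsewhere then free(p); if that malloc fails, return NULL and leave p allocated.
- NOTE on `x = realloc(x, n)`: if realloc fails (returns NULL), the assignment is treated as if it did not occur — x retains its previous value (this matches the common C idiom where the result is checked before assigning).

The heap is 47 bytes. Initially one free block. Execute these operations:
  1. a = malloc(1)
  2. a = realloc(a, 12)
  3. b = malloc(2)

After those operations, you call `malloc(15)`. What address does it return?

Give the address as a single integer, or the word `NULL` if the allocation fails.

Op 1: a = malloc(1) -> a = 0; heap: [0-0 ALLOC][1-46 FREE]
Op 2: a = realloc(a, 12) -> a = 0; heap: [0-11 ALLOC][12-46 FREE]
Op 3: b = malloc(2) -> b = 12; heap: [0-11 ALLOC][12-13 ALLOC][14-46 FREE]
malloc(15): first-fit scan over [0-11 ALLOC][12-13 ALLOC][14-46 FREE] -> 14

Answer: 14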